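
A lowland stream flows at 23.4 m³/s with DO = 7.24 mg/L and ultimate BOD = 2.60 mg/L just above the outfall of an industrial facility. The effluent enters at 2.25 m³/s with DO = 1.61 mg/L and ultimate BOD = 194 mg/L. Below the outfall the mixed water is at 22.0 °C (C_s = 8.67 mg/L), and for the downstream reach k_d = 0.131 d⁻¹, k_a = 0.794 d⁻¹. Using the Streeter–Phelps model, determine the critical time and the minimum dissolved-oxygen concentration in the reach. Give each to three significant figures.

t_c ≈ 1.67 d; minimum DO ≈ 6.10 mg/L

Mixed DO = (23.4×7.24 + 2.25×1.61)/(23.4+2.25) = 173.0/25.65 = 6.746 mg/L.
Mixed L₀ = (23.4×2.60 + 2.25×194)/(25.65) = 497.3/25.65 = 19.39 mg/L.
Initial deficit D₀ = C_s − DO₀ = 8.67 − 6.746 = 1.924 mg/L.
t_c = (1/0.6630) ln[(0.794/0.131)(1 − 1.924×0.6630/(0.131×19.39))] = 1.508 × ln(3.017) = 1.666 d.
D_c = (0.131/0.794) × 19.39 × e^(−0.131×1.666) = 0.1650 × 19.39 × 0.8040 = 2.572 mg/L.
Minimum DO = 8.67 − 2.572 = 6.098 mg/L.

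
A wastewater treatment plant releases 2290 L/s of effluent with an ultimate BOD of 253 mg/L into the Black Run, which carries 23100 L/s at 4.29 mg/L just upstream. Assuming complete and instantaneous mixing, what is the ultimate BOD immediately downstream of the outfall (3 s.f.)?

Flow-weighted mixing: C = (Q_r C_r + Q_w C_w)/(Q_r + Q_w)
= (23100×4.29 + 2290×253)/(23100 + 2290) = 678500/25390 = 26.72 mg/L.

26.7 mg/L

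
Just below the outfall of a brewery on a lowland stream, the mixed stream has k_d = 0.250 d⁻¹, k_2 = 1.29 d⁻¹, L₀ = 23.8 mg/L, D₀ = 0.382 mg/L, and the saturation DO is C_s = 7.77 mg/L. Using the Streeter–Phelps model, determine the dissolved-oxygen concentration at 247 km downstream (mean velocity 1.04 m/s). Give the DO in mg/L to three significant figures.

Travel time t = x/v = 247 km / (1.04 m/s) = 247000 m / 1.04 m/s = 237500 s = 2.749 d.
k_d L₀/(k_2−k_d) = 0.250×23.8/(1.29−0.250) = 5.950/1.040 = 5.721 mg/L.
e^(−k_d t) = e^(−0.250×2.749) = 0.5030; e^(−k_2 t) = e^(−1.29×2.749) = 0.02884.
D = 5.721 × (0.5030 − 0.02884) + 0.382 × 0.02884 = 2.713 + 0.01102 = 2.724 mg/L.
DO = C_s − D = 7.77 − 2.724 = 5.046 mg/L.

DO ≈ 5.05 mg/L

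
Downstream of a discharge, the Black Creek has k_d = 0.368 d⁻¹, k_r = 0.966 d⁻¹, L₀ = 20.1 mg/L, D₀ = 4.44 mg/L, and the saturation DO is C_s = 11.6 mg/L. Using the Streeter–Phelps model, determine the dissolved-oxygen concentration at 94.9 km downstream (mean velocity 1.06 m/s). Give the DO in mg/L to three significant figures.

Travel time t = x/v = 94.9 km / (1.06 m/s) = 94900 m / 1.06 m/s = 89530 s = 1.036 d.
k_d L₀/(k_r−k_d) = 0.368×20.1/(0.966−0.368) = 7.397/0.5980 = 12.37 mg/L.
e^(−k_d t) = e^(−0.368×1.036) = 0.6830; e^(−k_r t) = e^(−0.966×1.036) = 0.3675.
D = 12.37 × (0.6830 − 0.3675) + 4.44 × 0.3675 = 3.902 + 1.632 = 5.533 mg/L.
DO = C_s − D = 11.6 − 5.533 = 6.067 mg/L.

DO ≈ 6.07 mg/L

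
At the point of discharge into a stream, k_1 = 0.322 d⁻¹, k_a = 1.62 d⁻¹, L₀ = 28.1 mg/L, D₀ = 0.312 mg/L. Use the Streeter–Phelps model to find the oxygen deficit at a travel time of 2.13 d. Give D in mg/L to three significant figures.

D ≈ 3.30 mg/L

k_1 L₀/(k_a−k_1) = 0.322×28.1/(1.62−0.322) = 9.048/1.298 = 6.971 mg/L.
e^(−k_1 t) = e^(−0.322×2.130) = 0.5037; e^(−k_a t) = e^(−1.62×2.130) = 0.03173.
D = 6.971 × (0.5037 − 0.03173) + 0.312 × 0.03173 = 3.290 + 0.009899 = 3.300 mg/L.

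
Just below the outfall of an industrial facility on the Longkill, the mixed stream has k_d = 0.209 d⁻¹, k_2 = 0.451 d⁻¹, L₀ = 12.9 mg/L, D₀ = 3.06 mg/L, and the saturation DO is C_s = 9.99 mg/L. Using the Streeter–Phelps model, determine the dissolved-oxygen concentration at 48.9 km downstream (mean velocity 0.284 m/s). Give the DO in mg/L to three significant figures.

DO ≈ 5.93 mg/L

Travel time t = x/v = 48.9 km / (0.284 m/s) = 48900 m / 0.284 m/s = 172200 s = 1.993 d.
k_d L₀/(k_2−k_d) = 0.209×12.9/(0.451−0.209) = 2.696/0.2420 = 11.14 mg/L.
e^(−k_d t) = e^(−0.209×1.993) = 0.6593; e^(−k_2 t) = e^(−0.451×1.993) = 0.4071.
D = 11.14 × (0.6593 − 0.4071) + 3.06 × 0.4071 = 2.811 + 1.246 = 4.056 mg/L.
DO = C_s − D = 9.99 − 4.056 = 5.934 mg/L.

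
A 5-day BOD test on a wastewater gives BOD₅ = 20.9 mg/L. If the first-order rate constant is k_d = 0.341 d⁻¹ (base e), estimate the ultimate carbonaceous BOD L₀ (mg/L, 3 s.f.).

L₀ ≈ 25.5 mg/L

BOD₅ = L₀(1 − e^(−5k_d)) ⇒ L₀ = BOD₅ / (1 − e^(−5×0.341))
= 20.9 / (1 − 0.1818) = 20.9 / 0.8182 = 25.54 mg/L.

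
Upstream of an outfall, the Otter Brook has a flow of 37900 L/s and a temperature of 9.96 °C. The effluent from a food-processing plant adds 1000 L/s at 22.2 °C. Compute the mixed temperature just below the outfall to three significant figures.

Flow-weighted mixing: C = (Q_r C_r + Q_w C_w)/(Q_r + Q_w)
= (37900×9.96 + 1000×22.2)/(37900 + 1000) = 399700/38900 = 10.27 °C.

10.3 °C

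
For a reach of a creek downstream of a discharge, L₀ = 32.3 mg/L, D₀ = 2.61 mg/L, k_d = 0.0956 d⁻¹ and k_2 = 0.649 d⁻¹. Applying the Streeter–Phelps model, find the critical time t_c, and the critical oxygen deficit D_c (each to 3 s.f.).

t_c = [1/(k_2−k_d)] ln[(k_2/k_d)(1 − D₀(k_2−k_d)/(k_d L₀))]
= [1/(0.649−0.0956)] ln[(0.649/0.0956)(1 − 2.61×0.5534/(0.0956×32.3))]
= (1/0.5534) ln[6.789 × 0.5322] = 1.807 × ln(3.613) = 1.807 × 1.285 = 2.321 d.
L(t_c) = L₀ e^(−k_d t_c) = 32.3 × 0.8010 = 25.87 mg/L, and at the critical point k_2 D_c = k_d L, so D_c = (0.0956/0.649) × 25.87 = 3.811 mg/L.

t_c ≈ 2.32 d; D_c ≈ 3.81 mg/L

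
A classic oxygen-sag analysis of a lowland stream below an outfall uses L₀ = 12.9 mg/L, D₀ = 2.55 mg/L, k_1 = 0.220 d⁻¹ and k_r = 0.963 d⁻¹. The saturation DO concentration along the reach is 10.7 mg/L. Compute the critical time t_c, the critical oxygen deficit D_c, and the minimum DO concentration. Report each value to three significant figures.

t_c ≈ 0.505 d; D_c ≈ 2.64 mg/L; min DO ≈ 8.06 mg/L

t_c = [1/(k_r−k_1)] ln[(k_r/k_1)(1 − D₀(k_r−k_1)/(k_1 L₀))]
= [1/(0.963−0.220)] ln[(0.963/0.220)(1 − 2.55×0.7430/(0.220×12.9))]
= (1/0.7430) ln[4.377 × 0.3324] = 1.346 × ln(1.455) = 1.346 × 0.3750 = 0.5047 d.
D_c = (k_1/k_r) L₀ e^(−k_1 t_c) = (0.220/0.963) × 12.9 × e^(−0.220×0.5047) = 0.2285 × 12.9 × 0.8949 = 2.637 mg/L.
Minimum DO = C_s − D_c = 10.7 − 2.637 = 8.063 mg/L.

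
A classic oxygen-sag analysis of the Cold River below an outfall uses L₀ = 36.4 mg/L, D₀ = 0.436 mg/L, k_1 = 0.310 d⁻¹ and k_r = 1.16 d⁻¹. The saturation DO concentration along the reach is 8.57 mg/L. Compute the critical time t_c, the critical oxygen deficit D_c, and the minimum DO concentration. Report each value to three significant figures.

With k_r/k_1 = 3.742 and 1 − D₀(k_r−k_1)/(k_1 L₀) = 0.9672,
t_c = ln(3.742 × 0.9672) / (1.16 − 0.310) = ln(3.619) / 0.8500 = 1.286/0.8500 = 1.513 d.
L(t_c) = L₀ e^(−k_1 t_c) = 36.4 × 0.6256 = 22.77 mg/L, and at the critical point k_r D_c = k_1 L, so D_c = (0.310/1.16) × 22.77 = 6.085 mg/L.
Minimum DO = C_s − D_c = 8.57 − 6.085 = 2.485 mg/L.

t_c ≈ 1.51 d; D_c ≈ 6.09 mg/L; min DO ≈ 2.48 mg/L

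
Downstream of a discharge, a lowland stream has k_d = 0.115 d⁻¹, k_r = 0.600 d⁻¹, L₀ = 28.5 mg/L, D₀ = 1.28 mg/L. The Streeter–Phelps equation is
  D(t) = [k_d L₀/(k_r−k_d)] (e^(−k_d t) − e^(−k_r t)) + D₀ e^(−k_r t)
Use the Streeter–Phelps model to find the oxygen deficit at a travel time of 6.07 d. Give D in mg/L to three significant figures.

k_d L₀/(k_r−k_d) = 0.115×28.5/(0.600−0.115) = 3.278/0.4850 = 6.758 mg/L.
e^(−k_d t) = e^(−0.115×6.070) = 0.4976; e^(−k_r t) = e^(−0.600×6.070) = 0.02620.
D = 6.758 × (0.4976 − 0.02620) + 1.28 × 0.02620 = 3.185 + 0.03354 = 3.219 mg/L.

D ≈ 3.22 mg/L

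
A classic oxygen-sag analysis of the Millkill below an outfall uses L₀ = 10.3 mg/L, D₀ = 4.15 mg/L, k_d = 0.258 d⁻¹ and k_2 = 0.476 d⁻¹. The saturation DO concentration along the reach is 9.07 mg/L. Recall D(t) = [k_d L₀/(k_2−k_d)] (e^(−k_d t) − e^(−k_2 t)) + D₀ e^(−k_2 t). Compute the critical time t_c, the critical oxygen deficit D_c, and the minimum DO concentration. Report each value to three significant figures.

t_c ≈ 0.900 d; D_c ≈ 4.43 mg/L; min DO ≈ 4.64 mg/L

With k_2/k_d = 1.845 and 1 − D₀(k_2−k_d)/(k_d L₀) = 0.6596,
t_c = ln(1.845 × 0.6596) / (0.476 − 0.258) = ln(1.217) / 0.2180 = 0.1963/0.2180 = 0.9003 d.
L(t_c) = L₀ e^(−k_d t_c) = 10.3 × 0.7927 = 8.165 mg/L, and at the critical point k_2 D_c = k_d L, so D_c = (0.258/0.476) × 8.165 = 4.426 mg/L.
Minimum DO = C_s − D_c = 9.07 − 4.426 = 4.644 mg/L.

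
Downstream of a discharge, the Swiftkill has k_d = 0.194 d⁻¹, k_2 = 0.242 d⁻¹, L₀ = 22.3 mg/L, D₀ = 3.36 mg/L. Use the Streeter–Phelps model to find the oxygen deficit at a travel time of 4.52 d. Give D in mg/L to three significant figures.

k_d L₀/(k_2−k_d) = 0.194×22.3/(0.242−0.194) = 4.326/0.04800 = 90.13 mg/L.
e^(−k_d t) = e^(−0.194×4.520) = 0.4161; e^(−k_2 t) = e^(−0.242×4.520) = 0.3349.
D = 90.13 × (0.4161 − 0.3349) + 3.36 × 0.3349 = 7.314 + 1.125 = 8.439 mg/L.

D ≈ 8.44 mg/L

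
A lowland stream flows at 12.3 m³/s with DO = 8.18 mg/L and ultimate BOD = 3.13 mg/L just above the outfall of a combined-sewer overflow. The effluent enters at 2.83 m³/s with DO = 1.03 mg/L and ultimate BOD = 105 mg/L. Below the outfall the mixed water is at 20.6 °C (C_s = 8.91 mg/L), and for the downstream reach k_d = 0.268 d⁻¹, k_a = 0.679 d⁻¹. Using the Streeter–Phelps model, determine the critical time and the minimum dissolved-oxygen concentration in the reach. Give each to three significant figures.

Mixed DO = (12.3×8.18 + 2.83×1.03)/(12.3+2.83) = 103.5/15.13 = 6.843 mg/L.
Mixed L₀ = (12.3×3.13 + 2.83×105)/(15.13) = 335.6/15.13 = 22.18 mg/L.
Initial deficit D₀ = C_s − DO₀ = 8.91 − 6.843 = 2.067 mg/L.
t_c = (1/0.4110) ln[(0.679/0.268)(1 − 2.067×0.4110/(0.268×22.18))] = 2.433 × ln(2.171) = 1.887 d.
D_c = (0.268/0.679) × 22.18 × e^(−0.268×1.887) = 0.3947 × 22.18 × 0.6031 = 5.281 mg/L.
Minimum DO = 8.91 − 5.281 = 3.629 mg/L.

t_c ≈ 1.89 d; minimum DO ≈ 3.63 mg/L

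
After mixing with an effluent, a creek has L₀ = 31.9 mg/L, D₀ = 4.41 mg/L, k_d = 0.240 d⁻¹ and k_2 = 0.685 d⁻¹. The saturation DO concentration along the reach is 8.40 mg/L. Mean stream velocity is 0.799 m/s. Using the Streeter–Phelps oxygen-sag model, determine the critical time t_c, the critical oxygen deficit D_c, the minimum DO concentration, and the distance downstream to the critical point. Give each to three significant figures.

At the critical point dD/dt = 0, so k_d L₀ e^(−k_d t) = k_2 D. Substituting D(t) from the Streeter–Phelps equation and solving for t gives
t_c = ln[(k_2/k_d)(1 − D₀(k_2−k_d)/(k_d L₀))] / (k_2−k_d).
Here k_2−k_d = 0.4450 d⁻¹ and 1 − D₀(k_2−k_d)/(k_d L₀) = 1 − 4.41×0.4450/(0.240×31.9) = 0.7437, so
t_c = ln(2.854 × 0.7437) / 0.4450 = 0.7526 / 0.4450 = 1.691 d.
D_c = (k_d/k_2) L₀ e^(−k_d t_c) = (0.240/0.685) × 31.9 × e^(−0.240×1.691) = 0.3504 × 31.9 × 0.6664 = 7.448 mg/L.
Minimum DO = C_s − D_c = 8.40 − 7.448 = 0.9522 mg/L.
x_c = v t_c = 0.799 m/s × 1.691 d × 86400 s/d = 116800 m ≈ 117 km.

t_c ≈ 1.69 d; D_c ≈ 7.45 mg/L; min DO ≈ 0.952 mg/L; x_c ≈ 117 km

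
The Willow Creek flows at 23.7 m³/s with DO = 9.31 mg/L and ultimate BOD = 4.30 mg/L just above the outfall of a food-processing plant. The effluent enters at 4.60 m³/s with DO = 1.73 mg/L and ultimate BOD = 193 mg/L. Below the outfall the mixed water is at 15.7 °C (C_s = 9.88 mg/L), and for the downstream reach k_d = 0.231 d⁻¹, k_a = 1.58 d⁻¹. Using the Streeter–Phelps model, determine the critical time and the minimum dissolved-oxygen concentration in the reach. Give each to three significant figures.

t_c ≈ 1.16 d; minimum DO ≈ 5.97 mg/L

Mixed DO = (23.7×9.31 + 4.60×1.73)/(23.7+4.60) = 228.6/28.30 = 8.078 mg/L.
Mixed L₀ = (23.7×4.30 + 4.60×193)/(28.30) = 989.7/28.30 = 34.97 mg/L.
Initial deficit D₀ = C_s − DO₀ = 9.88 − 8.078 = 1.802 mg/L.
t_c = (1/1.349) ln[(1.58/0.231)(1 − 1.802×1.349/(0.231×34.97))] = 0.7413 × ln(4.782) = 1.160 d.
D_c = (0.231/1.58) × 34.97 × e^(−0.231×1.160) = 0.1462 × 34.97 × 0.7649 = 3.911 mg/L.
Minimum DO = 9.88 − 3.911 = 5.969 mg/L.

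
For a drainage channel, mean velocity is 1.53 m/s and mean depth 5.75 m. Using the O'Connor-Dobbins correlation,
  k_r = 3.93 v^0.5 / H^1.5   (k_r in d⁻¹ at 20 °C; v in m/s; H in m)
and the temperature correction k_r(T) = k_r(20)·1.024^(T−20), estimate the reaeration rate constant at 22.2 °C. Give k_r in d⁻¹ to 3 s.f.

k_r ≈ 0.371 d⁻¹

k_r(20) = 3.93 × 1.53^0.5 / 5.75^1.5 = 3.93 × 1.237 / 13.79 = 0.3526 d⁻¹.
k_r(22.2) = 0.3526 × 1.024^(22.2−20) = 0.3526 × 1.054 = 0.3714 d⁻¹.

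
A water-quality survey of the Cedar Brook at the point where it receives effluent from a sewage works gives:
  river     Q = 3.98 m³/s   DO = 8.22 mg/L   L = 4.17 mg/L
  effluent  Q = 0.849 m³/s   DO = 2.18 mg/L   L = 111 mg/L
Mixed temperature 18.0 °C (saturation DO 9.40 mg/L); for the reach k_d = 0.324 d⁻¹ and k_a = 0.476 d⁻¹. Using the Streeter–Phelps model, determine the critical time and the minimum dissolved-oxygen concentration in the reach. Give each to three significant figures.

Mixed DO = (3.98×8.22 + 0.849×2.18)/(3.98+0.849) = 34.57/4.829 = 7.158 mg/L.
Mixed L₀ = (3.98×4.17 + 0.849×111)/(4.829) = 110.8/4.829 = 22.95 mg/L.
Initial deficit D₀ = C_s − DO₀ = 9.40 − 7.158 = 2.242 mg/L.
t_c = (1/0.1520) ln[(0.476/0.324)(1 − 2.242×0.1520/(0.324×22.95))] = 6.579 × ln(1.402) = 2.222 d.
D_c = (0.324/0.476) × 22.95 × e^(−0.324×2.222) = 0.6807 × 22.95 × 0.4868 = 7.605 mg/L.
Minimum DO = 9.40 − 7.605 = 1.795 mg/L.

t_c ≈ 2.22 d; minimum DO ≈ 1.80 mg/L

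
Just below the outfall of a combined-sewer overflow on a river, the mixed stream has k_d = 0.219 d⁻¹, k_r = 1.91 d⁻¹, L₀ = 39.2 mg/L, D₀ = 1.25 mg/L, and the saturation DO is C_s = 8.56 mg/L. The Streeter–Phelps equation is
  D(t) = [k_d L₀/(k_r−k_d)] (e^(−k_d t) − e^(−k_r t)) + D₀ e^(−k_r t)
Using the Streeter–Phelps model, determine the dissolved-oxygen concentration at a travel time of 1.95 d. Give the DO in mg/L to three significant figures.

k_d L₀/(k_r−k_d) = 0.219×39.2/(1.91−0.219) = 8.585/1.691 = 5.077 mg/L.
e^(−k_d t) = e^(−0.219×1.950) = 0.6524; e^(−k_r t) = e^(−1.91×1.950) = 0.02413.
D = 5.077 × (0.6524 − 0.02413) + 1.25 × 0.02413 = 3.190 + 0.03016 = 3.220 mg/L.
DO = C_s − D = 8.56 − 3.220 = 5.340 mg/L.

DO ≈ 5.34 mg/L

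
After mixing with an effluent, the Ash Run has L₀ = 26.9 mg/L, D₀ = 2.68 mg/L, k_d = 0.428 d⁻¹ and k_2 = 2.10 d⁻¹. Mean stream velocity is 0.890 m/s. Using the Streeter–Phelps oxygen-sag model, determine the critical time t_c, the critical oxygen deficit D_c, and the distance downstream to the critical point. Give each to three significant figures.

t_c ≈ 0.656 d; D_c ≈ 4.14 mg/L; x_c ≈ 50.5 km

With k_2/k_d = 4.907 and 1 − D₀(k_2−k_d)/(k_d L₀) = 0.6108,
t_c = ln(4.907 × 0.6108) / (2.10 − 0.428) = ln(2.997) / 1.672 = 1.098/1.672 = 0.6564 d.
D_c = (k_d/k_2) L₀ e^(−k_d t_c) = (0.428/2.10) × 26.9 × e^(−0.428×0.6564) = 0.2038 × 26.9 × 0.7551 = 4.140 mg/L.
x_c = v t_c = 0.890 m/s × 0.6564 d × 86400 s/d = 50480 m ≈ 50.5 km.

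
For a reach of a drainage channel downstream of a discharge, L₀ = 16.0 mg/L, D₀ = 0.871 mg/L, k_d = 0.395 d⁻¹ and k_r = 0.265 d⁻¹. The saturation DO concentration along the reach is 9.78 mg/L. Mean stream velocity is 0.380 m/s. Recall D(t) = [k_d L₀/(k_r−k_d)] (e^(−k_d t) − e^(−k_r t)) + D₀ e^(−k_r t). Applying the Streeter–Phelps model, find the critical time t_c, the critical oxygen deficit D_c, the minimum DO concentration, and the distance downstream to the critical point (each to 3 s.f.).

t_c = [1/(k_r−k_d)] ln[(k_r/k_d)(1 − D₀(k_r−k_d)/(k_d L₀))]
= [1/(0.265−0.395)] ln[(0.265/0.395)(1 − 0.871×-0.1300/(0.395×16.0))]
= (1/-0.1300) ln[0.6709 × 1.018] = -7.692 × ln(0.6829) = -7.692 × -0.3814 = 2.934 d.
D_c = (k_d/k_r) L₀ e^(−k_d t_c) = (0.395/0.265) × 16.0 × e^(−0.395×2.934) = 1.491 × 16.0 × 0.3138 = 7.485 mg/L.
Minimum DO = C_s − D_c = 9.78 − 7.485 = 2.295 mg/L.
x_c = v t_c = 0.380 m/s × 2.934 d × 86400 s/d = 96320 m ≈ 96.3 km.

t_c ≈ 2.93 d; D_c ≈ 7.48 mg/L; min DO ≈ 2.30 mg/L; x_c ≈ 96.3 km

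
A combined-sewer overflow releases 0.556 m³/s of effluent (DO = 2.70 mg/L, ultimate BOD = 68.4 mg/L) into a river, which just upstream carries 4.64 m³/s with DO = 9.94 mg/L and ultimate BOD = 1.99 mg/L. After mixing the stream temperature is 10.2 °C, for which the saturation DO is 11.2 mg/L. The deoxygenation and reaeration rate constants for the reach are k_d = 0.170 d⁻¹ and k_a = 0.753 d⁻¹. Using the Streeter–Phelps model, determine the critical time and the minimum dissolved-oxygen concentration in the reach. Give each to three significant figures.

t_c ≈ 0.0532 d; minimum DO ≈ 9.16 mg/L

Mixed DO = (4.64×9.94 + 0.556×2.70)/(4.64+0.556) = 47.62/5.196 = 9.165 mg/L.
Mixed L₀ = (4.64×1.99 + 0.556×68.4)/(5.196) = 47.26/5.196 = 9.096 mg/L.
Initial deficit D₀ = C_s − DO₀ = 11.2 − 9.165 = 2.035 mg/L.
t_c = (1/0.5830) ln[(0.753/0.170)(1 − 2.035×0.5830/(0.170×9.096))] = 1.715 × ln(1.032) = 0.05324 d.
D_c = (0.170/0.753) × 9.096 × e^(−0.170×0.05324) = 0.2258 × 9.096 × 0.9910 = 2.035 mg/L.
Minimum DO = 11.2 − 2.035 = 9.165 mg/L.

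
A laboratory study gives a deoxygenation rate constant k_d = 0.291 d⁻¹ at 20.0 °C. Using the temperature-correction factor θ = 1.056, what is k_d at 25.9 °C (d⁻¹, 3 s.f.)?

k_d(T₂) = k_d(T₁) · θ^(T₂−T₁) = 0.291 × 1.056^(25.9−20.0)
= 0.291 × 1.056^5.90 = 0.291 × 1.379 = 0.4013 d⁻¹.

k_d ≈ 0.401 d⁻¹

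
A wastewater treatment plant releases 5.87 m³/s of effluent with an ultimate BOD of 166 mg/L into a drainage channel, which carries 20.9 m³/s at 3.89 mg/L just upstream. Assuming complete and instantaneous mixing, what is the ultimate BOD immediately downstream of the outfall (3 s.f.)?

39.4 mg/L

Flow-weighted mixing: C = (Q_r C_r + Q_w C_w)/(Q_r + Q_w)
= (20.9×3.89 + 5.87×166)/(20.9 + 5.87) = 1056/26.77 = 39.44 mg/L.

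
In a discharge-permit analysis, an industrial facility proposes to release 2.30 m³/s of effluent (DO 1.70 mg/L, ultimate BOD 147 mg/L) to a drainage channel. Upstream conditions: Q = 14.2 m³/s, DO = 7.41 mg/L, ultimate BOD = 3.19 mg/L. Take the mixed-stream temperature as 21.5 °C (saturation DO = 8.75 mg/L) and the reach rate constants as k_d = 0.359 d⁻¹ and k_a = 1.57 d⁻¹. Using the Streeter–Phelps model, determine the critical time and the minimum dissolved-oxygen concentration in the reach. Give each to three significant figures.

t_c ≈ 0.912 d; minimum DO ≈ 4.92 mg/L

Mixed DO = (14.2×7.41 + 2.30×1.70)/(14.2+2.30) = 109.1/16.50 = 6.614 mg/L.
Mixed L₀ = (14.2×3.19 + 2.30×147)/(16.50) = 383.4/16.50 = 23.24 mg/L.
Initial deficit D₀ = C_s − DO₀ = 8.75 − 6.614 = 2.136 mg/L.
t_c = (1/1.211) ln[(1.57/0.359)(1 − 2.136×1.211/(0.359×23.24))] = 0.8258 × ln(3.017) = 0.9119 d.
D_c = (0.359/1.57) × 23.24 × e^(−0.359×0.9119) = 0.2287 × 23.24 × 0.7208 = 3.830 mg/L.
Minimum DO = 8.75 − 3.830 = 4.920 mg/L.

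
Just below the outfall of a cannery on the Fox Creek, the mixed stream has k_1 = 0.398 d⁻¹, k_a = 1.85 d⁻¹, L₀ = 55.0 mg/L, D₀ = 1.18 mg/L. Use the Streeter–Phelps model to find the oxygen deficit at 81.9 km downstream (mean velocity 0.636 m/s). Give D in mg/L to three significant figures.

D ≈ 7.45 mg/L

Travel time t = x/v = 81.9 km / (0.636 m/s) = 81900 m / 0.636 m/s = 128800 s = 1.490 d.
k_1 L₀/(k_a−k_1) = 0.398×55.0/(1.85−0.398) = 21.89/1.452 = 15.08 mg/L.
e^(−k_1 t) = e^(−0.398×1.490) = 0.5526; e^(−k_a t) = e^(−1.85×1.490) = 0.06346.
D = 15.08 × (0.5526 − 0.06346) + 1.18 × 0.06346 = 7.374 + 0.07489 = 7.448 mg/L.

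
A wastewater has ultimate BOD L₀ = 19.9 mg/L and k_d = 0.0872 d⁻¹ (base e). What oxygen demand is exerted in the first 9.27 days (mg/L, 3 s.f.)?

y ≈ 11.0 mg/L

y_t = L₀(1 − e^(−k_d t)) = 19.9 × (1 − e^(−0.0872×9.27))
= 19.9 × (1 − 0.4456) = 19.9 × 0.5544 = 11.03 mg/L.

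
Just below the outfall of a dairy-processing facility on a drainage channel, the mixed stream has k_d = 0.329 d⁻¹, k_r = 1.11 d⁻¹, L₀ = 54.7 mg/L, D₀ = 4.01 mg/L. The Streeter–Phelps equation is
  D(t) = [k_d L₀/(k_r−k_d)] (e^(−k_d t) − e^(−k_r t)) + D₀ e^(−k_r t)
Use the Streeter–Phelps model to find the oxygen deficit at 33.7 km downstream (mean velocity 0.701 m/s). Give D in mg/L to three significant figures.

D ≈ 8.93 mg/L

Travel time t = x/v = 33.7 km / (0.701 m/s) = 33700 m / 0.701 m/s = 48070 s = 0.5564 d.
k_d L₀/(k_r−k_d) = 0.329×54.7/(1.11−0.329) = 18.00/0.7810 = 23.04 mg/L.
e^(−k_d t) = e^(−0.329×0.5564) = 0.8327; e^(−k_r t) = e^(−1.11×0.5564) = 0.5392.
D = 23.04 × (0.8327 − 0.5392) + 4.01 × 0.5392 = 6.763 + 2.162 = 8.925 mg/L.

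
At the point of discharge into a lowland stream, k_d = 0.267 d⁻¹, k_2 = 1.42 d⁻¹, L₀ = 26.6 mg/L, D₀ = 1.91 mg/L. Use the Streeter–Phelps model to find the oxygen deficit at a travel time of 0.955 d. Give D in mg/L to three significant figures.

k_d L₀/(k_2−k_d) = 0.267×26.6/(1.42−0.267) = 7.102/1.153 = 6.160 mg/L.
e^(−k_d t) = e^(−0.267×0.9550) = 0.7749; e^(−k_2 t) = e^(−1.42×0.9550) = 0.2577.
D = 6.160 × (0.7749 − 0.2577) + 1.91 × 0.2577 = 3.186 + 0.4921 = 3.678 mg/L.

D ≈ 3.68 mg/L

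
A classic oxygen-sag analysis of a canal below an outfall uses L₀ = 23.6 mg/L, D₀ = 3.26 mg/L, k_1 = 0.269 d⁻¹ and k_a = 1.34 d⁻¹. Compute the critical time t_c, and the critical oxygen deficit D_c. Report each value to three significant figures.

t_c ≈ 0.754 d; D_c ≈ 3.87 mg/L

t_c = [1/(k_a−k_1)] ln[(k_a/k_1)(1 − D₀(k_a−k_1)/(k_1 L₀))]
= [1/(1.34−0.269)] ln[(1.34/0.269)(1 − 3.26×1.071/(0.269×23.6))]
= (1/1.071) ln[4.981 × 0.4500] = 0.9337 × ln(2.242) = 0.9337 × 0.8073 = 0.7537 d.
L(t_c) = L₀ e^(−k_1 t_c) = 23.6 × 0.8165 = 19.27 mg/L, and at the critical point k_a D_c = k_1 L, so D_c = (0.269/1.34) × 19.27 = 3.868 mg/L.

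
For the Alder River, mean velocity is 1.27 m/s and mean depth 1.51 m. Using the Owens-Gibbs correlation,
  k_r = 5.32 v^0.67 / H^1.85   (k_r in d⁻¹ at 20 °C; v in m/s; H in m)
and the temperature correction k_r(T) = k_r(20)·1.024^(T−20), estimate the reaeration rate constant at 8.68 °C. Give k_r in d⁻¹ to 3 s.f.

k_r ≈ 2.23 d⁻¹

k_r(20) = 5.32 × 1.27^0.67 / 1.51^1.85 = 5.32 × 1.174 / 2.143 = 2.913 d⁻¹.
k_r(8.68) = 2.913 × 1.024^(8.68−20) = 2.913 × 0.7645 = 2.227 d⁻¹.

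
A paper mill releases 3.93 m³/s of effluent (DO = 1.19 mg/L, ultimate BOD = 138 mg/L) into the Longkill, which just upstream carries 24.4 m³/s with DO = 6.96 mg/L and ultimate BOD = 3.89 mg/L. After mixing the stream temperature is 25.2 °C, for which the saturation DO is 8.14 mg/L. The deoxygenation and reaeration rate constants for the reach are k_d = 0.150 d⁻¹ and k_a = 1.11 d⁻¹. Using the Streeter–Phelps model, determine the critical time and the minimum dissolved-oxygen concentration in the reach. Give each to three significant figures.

t_c ≈ 1.22 d; minimum DO ≈ 5.61 mg/L

Mixed DO = (24.4×6.96 + 3.93×1.19)/(24.4+3.93) = 174.5/28.33 = 6.160 mg/L.
Mixed L₀ = (24.4×3.89 + 3.93×138)/(28.33) = 637.3/28.33 = 22.49 mg/L.
Initial deficit D₀ = C_s − DO₀ = 8.14 − 6.160 = 1.980 mg/L.
t_c = (1/0.9600) ln[(1.11/0.150)(1 − 1.980×0.9600/(0.150×22.49))] = 1.042 × ln(3.230) = 1.221 d.
D_c = (0.150/1.11) × 22.49 × e^(−0.150×1.221) = 0.1351 × 22.49 × 0.8326 = 2.531 mg/L.
Minimum DO = 8.14 − 2.531 = 5.609 mg/L.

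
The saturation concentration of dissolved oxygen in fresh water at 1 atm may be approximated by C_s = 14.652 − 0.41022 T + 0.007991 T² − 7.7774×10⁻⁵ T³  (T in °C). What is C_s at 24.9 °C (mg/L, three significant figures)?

C_s = 14.652 − 0.41022×24.9 + 0.007991×24.9² − 7.7774×10⁻⁵×24.9³ = 8.191 mg/L.

C_s ≈ 8.19 mg/L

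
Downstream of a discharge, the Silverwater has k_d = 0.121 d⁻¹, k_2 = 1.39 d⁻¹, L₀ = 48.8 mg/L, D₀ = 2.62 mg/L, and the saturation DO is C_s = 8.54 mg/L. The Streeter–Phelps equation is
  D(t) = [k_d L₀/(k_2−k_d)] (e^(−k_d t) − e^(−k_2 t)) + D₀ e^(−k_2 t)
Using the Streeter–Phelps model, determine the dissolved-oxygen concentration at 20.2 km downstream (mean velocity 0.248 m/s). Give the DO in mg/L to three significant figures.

Travel time t = x/v = 20.2 km / (0.248 m/s) = 20200 m / 0.248 m/s = 81450 s = 0.9427 d.
k_d L₀/(k_2−k_d) = 0.121×48.8/(1.39−0.121) = 5.905/1.269 = 4.653 mg/L.
e^(−k_d t) = e^(−0.121×0.9427) = 0.8922; e^(−k_2 t) = e^(−1.39×0.9427) = 0.2697.
D = 4.653 × (0.8922 − 0.2697) + 2.62 × 0.2697 = 2.896 + 0.7067 = 3.603 mg/L.
DO = C_s − D = 8.54 − 3.603 = 4.937 mg/L.

DO ≈ 4.94 mg/L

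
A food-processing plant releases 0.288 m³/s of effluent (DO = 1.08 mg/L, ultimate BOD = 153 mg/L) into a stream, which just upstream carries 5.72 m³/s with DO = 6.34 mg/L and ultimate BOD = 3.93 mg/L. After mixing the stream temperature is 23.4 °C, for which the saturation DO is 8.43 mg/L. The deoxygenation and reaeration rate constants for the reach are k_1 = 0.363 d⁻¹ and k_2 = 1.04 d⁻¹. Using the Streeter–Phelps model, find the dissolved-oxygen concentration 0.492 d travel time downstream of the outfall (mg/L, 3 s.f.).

DO ≈ 5.62 mg/L

Mixed DO = (5.72×6.34 + 0.288×1.08)/(5.72+0.288) = 36.58/6.008 = 6.088 mg/L.
Mixed L₀ = (5.72×3.93 + 0.288×153)/(6.008) = 66.54/6.008 = 11.08 mg/L.
Initial deficit D₀ = C_s − DO₀ = 8.43 − 6.088 = 2.342 mg/L.
D(0.492) = [0.363×11.08/(1.04−0.363)](e^(−0.363×0.492) − e^(−1.04×0.492)) + 2.342 e^(−1.04×0.492)
= 5.939 × (0.8364 − 0.5995) + 2.342 × 0.5995 = 2.811 mg/L.
DO = 8.43 − 2.811 = 5.619 mg/L.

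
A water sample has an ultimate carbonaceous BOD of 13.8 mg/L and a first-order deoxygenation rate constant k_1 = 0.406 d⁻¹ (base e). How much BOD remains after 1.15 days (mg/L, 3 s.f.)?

L ≈ 8.65 mg/L

L_t = L₀ e^(−k_1 t) = 13.8 × e^(−0.406×1.15) = 13.8 × 0.6269 = 8.652 mg/L.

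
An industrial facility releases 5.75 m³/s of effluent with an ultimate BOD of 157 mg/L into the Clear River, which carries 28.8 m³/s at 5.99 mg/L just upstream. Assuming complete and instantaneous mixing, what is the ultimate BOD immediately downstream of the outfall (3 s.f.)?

Flow-weighted mixing: C = (Q_r C_r + Q_w C_w)/(Q_r + Q_w)
= (28.8×5.99 + 5.75×157)/(28.8 + 5.75) = 1075/34.55 = 31.12 mg/L.

31.1 mg/L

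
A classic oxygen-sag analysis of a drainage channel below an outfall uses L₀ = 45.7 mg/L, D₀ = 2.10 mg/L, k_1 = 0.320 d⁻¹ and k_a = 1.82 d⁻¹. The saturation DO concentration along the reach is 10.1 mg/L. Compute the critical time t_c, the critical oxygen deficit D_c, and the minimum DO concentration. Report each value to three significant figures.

t_c ≈ 0.997 d; D_c ≈ 5.84 mg/L; min DO ≈ 4.26 mg/L

At the critical point dD/dt = 0, so k_1 L₀ e^(−k_1 t) = k_a D. Substituting D(t) from the Streeter–Phelps equation and solving for t gives
t_c = ln[(k_a/k_1)(1 − D₀(k_a−k_1)/(k_1 L₀))] / (k_a−k_1).
Here k_a−k_1 = 1.500 d⁻¹ and 1 − D₀(k_a−k_1)/(k_1 L₀) = 1 − 2.10×1.500/(0.320×45.7) = 0.7846, so
t_c = ln(5.688 × 0.7846) / 1.500 = 1.496 / 1.500 = 0.9971 d.
L(t_c) = L₀ e^(−k_1 t_c) = 45.7 × 0.7268 = 33.22 mg/L, and at the critical point k_a D_c = k_1 L, so D_c = (0.320/1.82) × 33.22 = 5.840 mg/L.
Minimum DO = C_s − D_c = 10.1 − 5.840 = 4.260 mg/L.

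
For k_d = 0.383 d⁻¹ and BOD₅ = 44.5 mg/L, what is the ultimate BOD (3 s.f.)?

L₀ ≈ 52.2 mg/L

BOD₅ = L₀(1 − e^(−5k_d)) ⇒ L₀ = BOD₅ / (1 − e^(−5×0.383))
= 44.5 / (1 − 0.1473) = 44.5 / 0.8527 = 52.19 mg/L.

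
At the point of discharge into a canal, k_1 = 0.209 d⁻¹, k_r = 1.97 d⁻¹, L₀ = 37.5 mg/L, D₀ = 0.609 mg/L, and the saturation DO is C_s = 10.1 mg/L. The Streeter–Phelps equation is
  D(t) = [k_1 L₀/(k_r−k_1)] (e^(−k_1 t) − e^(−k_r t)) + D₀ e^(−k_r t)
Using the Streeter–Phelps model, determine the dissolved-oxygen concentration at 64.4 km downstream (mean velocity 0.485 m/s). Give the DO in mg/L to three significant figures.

DO ≈ 7.06 mg/L

Travel time t = x/v = 64.4 km / (0.485 m/s) = 64400 m / 0.485 m/s = 132800 s = 1.537 d.
k_1 L₀/(k_r−k_1) = 0.209×37.5/(1.97−0.209) = 7.837/1.761 = 4.451 mg/L.
e^(−k_1 t) = e^(−0.209×1.537) = 0.7253; e^(−k_r t) = e^(−1.97×1.537) = 0.04843.
D = 4.451 × (0.7253 − 0.04843) + 0.609 × 0.04843 = 3.012 + 0.02950 = 3.042 mg/L.
DO = C_s − D = 10.1 − 3.042 = 7.058 mg/L.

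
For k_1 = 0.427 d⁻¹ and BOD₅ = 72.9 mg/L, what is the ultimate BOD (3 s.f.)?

BOD₅ = L₀(1 − e^(−5k_1)) ⇒ L₀ = BOD₅ / (1 − e^(−5×0.427))
= 72.9 / (1 − 0.1182) = 72.9 / 0.8818 = 82.68 mg/L.

L₀ ≈ 82.7 mg/L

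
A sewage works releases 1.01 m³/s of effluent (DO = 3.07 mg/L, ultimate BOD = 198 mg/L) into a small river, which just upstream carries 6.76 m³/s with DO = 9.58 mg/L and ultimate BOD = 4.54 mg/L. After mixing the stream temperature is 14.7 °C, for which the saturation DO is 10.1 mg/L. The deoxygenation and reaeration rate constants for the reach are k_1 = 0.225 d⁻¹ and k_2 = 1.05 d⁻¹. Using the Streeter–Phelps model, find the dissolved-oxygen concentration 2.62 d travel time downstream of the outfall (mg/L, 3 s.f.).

DO ≈ 6.04 mg/L

Mixed DO = (6.76×9.58 + 1.01×3.07)/(6.76+1.01) = 67.86/7.770 = 8.734 mg/L.
Mixed L₀ = (6.76×4.54 + 1.01×198)/(7.770) = 230.7/7.770 = 29.69 mg/L.
Initial deficit D₀ = C_s − DO₀ = 10.1 − 8.734 = 1.366 mg/L.
D(2.62) = [0.225×29.69/(1.05−0.225)](e^(−0.225×2.62) − e^(−1.05×2.62)) + 1.366 e^(−1.05×2.62)
= 8.097 × (0.5546 − 0.06386) + 1.366 × 0.06386 = 4.061 mg/L.
DO = 10.1 − 4.061 = 6.039 mg/L.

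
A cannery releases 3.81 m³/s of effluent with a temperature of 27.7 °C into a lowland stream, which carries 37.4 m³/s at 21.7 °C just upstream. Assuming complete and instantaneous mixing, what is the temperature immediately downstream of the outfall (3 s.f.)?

Flow-weighted mixing: C = (Q_r C_r + Q_w C_w)/(Q_r + Q_w)
= (37.4×21.7 + 3.81×27.7)/(37.4 + 3.81) = 917.1/41.21 = 22.25 °C.

22.3 °C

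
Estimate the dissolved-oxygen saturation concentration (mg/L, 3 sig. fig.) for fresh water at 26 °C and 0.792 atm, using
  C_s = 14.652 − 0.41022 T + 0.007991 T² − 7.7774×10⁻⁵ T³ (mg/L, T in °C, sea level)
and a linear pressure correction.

C_s ≈ 6.35 mg/L

At sea level: C_s = 14.652 − 0.41022×26 + 0.007991×26² − 7.7774×10⁻⁵×26³ = 8.021 mg/L.
Pressure correction: C_s' = 8.021 × 0.792 = 6.353 mg/L.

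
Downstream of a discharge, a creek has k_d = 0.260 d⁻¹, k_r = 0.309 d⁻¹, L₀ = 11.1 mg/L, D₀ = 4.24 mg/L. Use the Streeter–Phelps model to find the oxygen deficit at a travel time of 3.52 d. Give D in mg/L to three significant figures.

k_d L₀/(k_r−k_d) = 0.260×11.1/(0.309−0.260) = 2.886/0.04900 = 58.90 mg/L.
e^(−k_d t) = e^(−0.260×3.520) = 0.4004; e^(−k_r t) = e^(−0.309×3.520) = 0.3370.
D = 58.90 × (0.4004 − 0.3370) + 4.24 × 0.3370 = 3.736 + 1.429 = 5.165 mg/L.

D ≈ 5.17 mg/L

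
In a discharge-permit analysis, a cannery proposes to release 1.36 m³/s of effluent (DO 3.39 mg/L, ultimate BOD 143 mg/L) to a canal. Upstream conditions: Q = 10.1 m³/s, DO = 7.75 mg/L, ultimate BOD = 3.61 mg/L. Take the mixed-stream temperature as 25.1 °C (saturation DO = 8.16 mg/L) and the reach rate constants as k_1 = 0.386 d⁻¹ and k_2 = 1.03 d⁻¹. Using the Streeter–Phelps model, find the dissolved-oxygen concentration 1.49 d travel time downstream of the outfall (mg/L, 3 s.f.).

DO ≈ 3.77 mg/L

Mixed DO = (10.1×7.75 + 1.36×3.39)/(10.1+1.36) = 82.89/11.46 = 7.233 mg/L.
Mixed L₀ = (10.1×3.61 + 1.36×143)/(11.46) = 230.9/11.46 = 20.15 mg/L.
Initial deficit D₀ = C_s − DO₀ = 8.16 − 7.233 = 0.9274 mg/L.
D(1.49) = [0.386×20.15/(1.03−0.386)](e^(−0.386×1.49) − e^(−1.03×1.49)) + 0.9274 e^(−1.03×1.49)
= 12.08 × (0.5626 − 0.2155) + 0.9274 × 0.2155 = 4.392 mg/L.
DO = 8.16 − 4.392 = 3.768 mg/L.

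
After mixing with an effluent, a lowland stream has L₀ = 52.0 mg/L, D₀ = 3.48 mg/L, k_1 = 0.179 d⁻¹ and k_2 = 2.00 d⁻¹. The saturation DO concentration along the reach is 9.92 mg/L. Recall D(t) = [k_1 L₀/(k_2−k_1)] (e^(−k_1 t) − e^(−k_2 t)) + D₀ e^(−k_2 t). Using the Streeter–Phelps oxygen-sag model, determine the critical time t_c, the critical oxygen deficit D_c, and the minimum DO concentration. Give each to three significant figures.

t_c ≈ 0.698 d; D_c ≈ 4.11 mg/L; min DO ≈ 5.81 mg/L

At the critical point dD/dt = 0, so k_1 L₀ e^(−k_1 t) = k_2 D. Substituting D(t) from the Streeter–Phelps equation and solving for t gives
t_c = ln[(k_2/k_1)(1 − D₀(k_2−k_1)/(k_1 L₀))] / (k_2−k_1).
Here k_2−k_1 = 1.821 d⁻¹ and 1 − D₀(k_2−k_1)/(k_1 L₀) = 1 − 3.48×1.821/(0.179×52.0) = 0.3192, so
t_c = ln(11.17 × 0.3192) / 1.821 = 1.272 / 1.821 = 0.6983 d.
L(t_c) = L₀ e^(−k_1 t_c) = 52.0 × 0.8825 = 45.89 mg/L, and at the critical point k_2 D_c = k_1 L, so D_c = (0.179/2.00) × 45.89 = 4.107 mg/L.
Minimum DO = C_s − D_c = 9.92 − 4.107 = 5.813 mg/L.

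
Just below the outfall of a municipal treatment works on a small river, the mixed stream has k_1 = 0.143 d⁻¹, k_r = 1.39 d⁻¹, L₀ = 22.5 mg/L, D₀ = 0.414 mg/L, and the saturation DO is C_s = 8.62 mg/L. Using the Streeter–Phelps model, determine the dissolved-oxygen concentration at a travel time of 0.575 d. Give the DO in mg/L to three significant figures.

DO ≈ 7.22 mg/L

k_1 L₀/(k_r−k_1) = 0.143×22.5/(1.39−0.143) = 3.217/1.247 = 2.580 mg/L.
e^(−k_1 t) = e^(−0.143×0.5750) = 0.9211; e^(−k_r t) = e^(−1.39×0.5750) = 0.4497.
D = 2.580 × (0.9211 − 0.4497) + 0.414 × 0.4497 = 1.216 + 0.1862 = 1.402 mg/L.
DO = C_s − D = 8.62 − 1.402 = 7.218 mg/L.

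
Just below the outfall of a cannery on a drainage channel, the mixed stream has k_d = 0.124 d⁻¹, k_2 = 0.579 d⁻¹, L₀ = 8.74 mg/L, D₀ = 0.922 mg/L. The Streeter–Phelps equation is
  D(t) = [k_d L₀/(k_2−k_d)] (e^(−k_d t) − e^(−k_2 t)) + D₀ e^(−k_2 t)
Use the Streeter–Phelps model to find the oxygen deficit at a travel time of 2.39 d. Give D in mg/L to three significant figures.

k_d L₀/(k_2−k_d) = 0.124×8.74/(0.579−0.124) = 1.084/0.4550 = 2.382 mg/L.
e^(−k_d t) = e^(−0.124×2.390) = 0.7435; e^(−k_2 t) = e^(−0.579×2.390) = 0.2506.
D = 2.382 × (0.7435 − 0.2506) + 0.922 × 0.2506 = 1.174 + 0.2311 = 1.405 mg/L.

D ≈ 1.41 mg/L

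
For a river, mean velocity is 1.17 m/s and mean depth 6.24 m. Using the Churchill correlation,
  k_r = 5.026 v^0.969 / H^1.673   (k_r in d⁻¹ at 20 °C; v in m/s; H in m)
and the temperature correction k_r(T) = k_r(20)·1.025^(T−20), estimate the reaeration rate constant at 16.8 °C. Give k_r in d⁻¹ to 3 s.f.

k_r ≈ 0.253 d⁻¹

k_r(20) = 5.026 × 1.17^0.969 / 6.24^1.673 = 5.026 × 1.164 / 21.40 = 0.2735 d⁻¹.
k_r(16.8) = 0.2735 × 1.025^(16.8−20) = 0.2735 × 0.9240 = 0.2527 d⁻¹.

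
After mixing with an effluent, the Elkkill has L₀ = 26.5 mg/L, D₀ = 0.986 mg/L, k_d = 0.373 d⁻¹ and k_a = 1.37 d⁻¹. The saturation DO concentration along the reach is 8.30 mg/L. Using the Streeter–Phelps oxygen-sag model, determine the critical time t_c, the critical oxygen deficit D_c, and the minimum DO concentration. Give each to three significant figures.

With k_a/k_d = 3.673 and 1 − D₀(k_a−k_d)/(k_d L₀) = 0.9005,
t_c = ln(3.673 × 0.9005) / (1.37 − 0.373) = ln(3.308) / 0.9970 = 1.196/0.9970 = 1.200 d.
D_c = (k_d/k_a) L₀ e^(−k_d t_c) = (0.373/1.37) × 26.5 × e^(−0.373×1.200) = 0.2723 × 26.5 × 0.6392 = 4.612 mg/L.
Minimum DO = C_s − D_c = 8.30 − 4.612 = 3.688 mg/L.

t_c ≈ 1.20 d; D_c ≈ 4.61 mg/L; min DO ≈ 3.69 mg/L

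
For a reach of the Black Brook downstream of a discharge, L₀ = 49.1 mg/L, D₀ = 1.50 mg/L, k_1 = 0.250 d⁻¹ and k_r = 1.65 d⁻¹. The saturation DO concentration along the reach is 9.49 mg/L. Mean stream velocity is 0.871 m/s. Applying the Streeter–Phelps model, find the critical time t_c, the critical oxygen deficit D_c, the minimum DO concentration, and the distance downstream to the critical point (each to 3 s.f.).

t_c ≈ 1.21 d; D_c ≈ 5.49 mg/L; min DO ≈ 4.00 mg/L; x_c ≈ 91.4 km

At the critical point dD/dt = 0, so k_1 L₀ e^(−k_1 t) = k_r D. Substituting D(t) from the Streeter–Phelps equation and solving for t gives
t_c = ln[(k_r/k_1)(1 − D₀(k_r−k_1)/(k_1 L₀))] / (k_r−k_1).
Here k_r−k_1 = 1.400 d⁻¹ and 1 − D₀(k_r−k_1)/(k_1 L₀) = 1 − 1.50×1.400/(0.250×49.1) = 0.8289, so
t_c = ln(6.600 × 0.8289) / 1.400 = 1.699 / 1.400 = 1.214 d.
L(t_c) = L₀ e^(−k_1 t_c) = 49.1 × 0.7383 = 36.25 mg/L, and at the critical point k_r D_c = k_1 L, so D_c = (0.250/1.65) × 36.25 = 5.492 mg/L.
Minimum DO = C_s − D_c = 9.49 − 5.492 = 3.998 mg/L.
x_c = v t_c = 0.871 m/s × 1.214 d × 86400 s/d = 91350 m ≈ 91.4 km.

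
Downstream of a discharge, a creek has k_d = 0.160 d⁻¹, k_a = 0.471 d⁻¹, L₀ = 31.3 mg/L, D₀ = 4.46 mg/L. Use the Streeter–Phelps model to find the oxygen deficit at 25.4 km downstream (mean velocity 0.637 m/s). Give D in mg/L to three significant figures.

D ≈ 5.59 mg/L

Travel time t = x/v = 25.4 km / (0.637 m/s) = 25400 m / 0.637 m/s = 39870 s = 0.4615 d.
k_d L₀/(k_a−k_d) = 0.160×31.3/(0.471−0.160) = 5.008/0.3110 = 16.10 mg/L.
e^(−k_d t) = e^(−0.160×0.4615) = 0.9288; e^(−k_a t) = e^(−0.471×0.4615) = 0.8046.
D = 16.10 × (0.9288 − 0.8046) + 4.46 × 0.8046 = 2.000 + 3.589 = 5.588 mg/L.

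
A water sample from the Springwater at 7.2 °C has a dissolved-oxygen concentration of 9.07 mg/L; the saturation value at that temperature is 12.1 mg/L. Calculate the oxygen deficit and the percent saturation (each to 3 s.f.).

D = C_s − C = 12.1 − 9.07 = 3.03 mg/L.
% saturation = 9.07/12.1 × 100 = 75.0 %.

D ≈ 3.03 mg/L; 75.0 % saturation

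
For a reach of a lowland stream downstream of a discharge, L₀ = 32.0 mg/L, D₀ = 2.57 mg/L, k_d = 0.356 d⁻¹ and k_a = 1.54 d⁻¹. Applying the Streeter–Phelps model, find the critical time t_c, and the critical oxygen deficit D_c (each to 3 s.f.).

With k_a/k_d = 4.326 and 1 − D₀(k_a−k_d)/(k_d L₀) = 0.7329,
t_c = ln(4.326 × 0.7329) / (1.54 − 0.356) = ln(3.170) / 1.184 = 1.154/1.184 = 0.9745 d.
L(t_c) = L₀ e^(−k_d t_c) = 32.0 × 0.7069 = 22.62 mg/L, and at the critical point k_a D_c = k_d L, so D_c = (0.356/1.54) × 22.62 = 5.229 mg/L.

t_c ≈ 0.975 d; D_c ≈ 5.23 mg/L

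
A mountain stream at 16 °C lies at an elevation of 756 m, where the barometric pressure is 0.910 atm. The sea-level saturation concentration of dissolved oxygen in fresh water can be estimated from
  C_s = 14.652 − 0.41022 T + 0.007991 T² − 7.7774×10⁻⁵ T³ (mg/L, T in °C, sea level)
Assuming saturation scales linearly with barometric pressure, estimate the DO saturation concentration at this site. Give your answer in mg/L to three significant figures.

C_s ≈ 8.93 mg/L

At sea level: C_s = 14.652 − 0.41022×16 + 0.007991×16² − 7.7774×10⁻⁵×16³ = 9.816 mg/L.
Pressure correction: C_s' = 9.816 × 0.910 = 8.932 mg/L.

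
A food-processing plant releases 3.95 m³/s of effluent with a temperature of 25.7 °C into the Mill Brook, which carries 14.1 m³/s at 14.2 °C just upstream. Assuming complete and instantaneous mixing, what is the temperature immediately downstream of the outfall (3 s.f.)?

Flow-weighted mixing: C = (Q_r C_r + Q_w C_w)/(Q_r + Q_w)
= (14.1×14.2 + 3.95×25.7)/(14.1 + 3.95) = 301.7/18.05 = 16.72 °C.

16.7 °C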